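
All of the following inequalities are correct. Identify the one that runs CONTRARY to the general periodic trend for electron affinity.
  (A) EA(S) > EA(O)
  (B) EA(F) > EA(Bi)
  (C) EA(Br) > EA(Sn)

(A)

The general trend: electron affinity increases across a period and decreases down a group.
(A) S (period 3, group 16) vs O (period 2, group 16): the stated order contradicts the simple trend.
(B) F (period 2, group 17) vs Bi (period 6, group 15): the stated order agrees with the simple trend.
(C) Br (period 4, group 17) vs Sn (period 5, group 14): the stated order agrees with the simple trend.
The exception is (A): the compact 2p subshell of O repels the added electron more than S's larger 3p does.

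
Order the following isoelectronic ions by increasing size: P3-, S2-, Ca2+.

Ca2+, S2-, P3-

All of these have 18 electrons, so size is governed by nuclear charge alone: the more protons, the stronger the pull on the same electron cloud, and the smaller the ion.
Nuclear charges: Ca2+ (Z=20), S2- (Z=16), P3- (Z=15).
Smallest to largest: Ca2+ < S2- < P3-.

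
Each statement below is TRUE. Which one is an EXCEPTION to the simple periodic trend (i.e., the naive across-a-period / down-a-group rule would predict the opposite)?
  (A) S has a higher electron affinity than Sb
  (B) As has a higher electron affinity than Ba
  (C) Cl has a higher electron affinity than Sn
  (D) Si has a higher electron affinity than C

(D)

The general trend: electron affinity increases across a period and decreases down a group.
(A) S (period 3, group 16) vs Sb (period 5, group 15): the stated order agrees with the simple trend.
(B) As (period 4, group 15) vs Ba (period 6, group 2): the stated order agrees with the simple trend.
(C) Cl (period 3, group 17) vs Sn (period 5, group 14): the stated order agrees with the simple trend.
(D) Si (period 3, group 14) vs C (period 2, group 14): the stated order contradicts the simple trend.
The exception is (D): Si's larger, more diffuse 3p orbitals accept an added electron slightly more readily than C's compact 2p.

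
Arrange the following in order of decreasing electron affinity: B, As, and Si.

B is in period 2, group 13; Si is in period 3, group 14; As is in period 4, group 15.
Electron affinity generally becomes more exothermic across a period toward the halogens and less exothermic down a group.
A diagonal step moves right (one effect) and down (the opposite effect) at once.
As > B: the two effects oppose for this pair; the across-period effect wins (78 vs 27 kJ/mol).
Si > As: the two effects oppose for this pair; the down-group effect wins (134 vs 78 kJ/mol).
Approximate values (kJ/mol): B 27, Si 134, As 78.
So from highest to lowest: Si > As > B.

Si > As > B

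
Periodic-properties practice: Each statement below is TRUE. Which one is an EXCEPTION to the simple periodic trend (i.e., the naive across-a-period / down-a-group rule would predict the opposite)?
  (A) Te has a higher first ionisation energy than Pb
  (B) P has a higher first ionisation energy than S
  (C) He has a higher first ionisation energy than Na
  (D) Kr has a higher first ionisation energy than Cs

The general trend: first ionisation energy increases across a period and decreases down a group.
(A) Te (period 5, group 16) vs Pb (period 6, group 14): the stated order agrees with the simple trend.
(B) P (period 3, group 15) vs S (period 3, group 16): the stated order contradicts the simple trend.
(C) He (period 1, group 18) vs Na (period 3, group 1): the stated order agrees with the simple trend.
(D) Kr (period 4, group 18) vs Cs (period 6, group 1): the stated order agrees with the simple trend.
The exception is (B): S (3p⁴) ionizes more easily than half-filled P (3p³) because the paired 3p electron in S is pushed out by e⁻–e⁻ repulsion.

(B)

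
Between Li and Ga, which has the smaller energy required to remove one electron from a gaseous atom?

First ionization energy rises across a period (greater Z_eff holds electrons more tightly) and falls down a group (valence electrons are farther from the nucleus).
These span different periods and groups, so the two trends combine.
Ga > Li: the two effects oppose for this pair; the across-period effect wins (579 vs 520 kJ/mol).
Approximate values (kJ/mol): Li 520, Ga 579.
So Li has the smaller energy required to remove one electron from a gaseous atom (Li < Ga).

Li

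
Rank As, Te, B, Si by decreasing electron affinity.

Te, Si, As, B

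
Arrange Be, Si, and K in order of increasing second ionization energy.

IE_2 is the cost of taking one more electron from the +1 cation: Be⁺ still has 1 valence electron; Si⁺ still has 3 valence electrons; K⁺ is the bare [Ar] core.
Pulling an electron out of a noble-gas core costs far more than removing a remaining valence electron, so K sits at the high end of IE_2.
Valence configurations: Be⁺ [He]2s¹, Si⁺ [Ne]3s²3p¹.
Tabulated IE_2 (kJ/mol): Be 1757, Si 1577, K 3052.
So the second ionization energies run Si < Be < K.

Si < Be < K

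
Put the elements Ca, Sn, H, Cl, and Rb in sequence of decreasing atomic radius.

Rb > Ca > Sn > Cl > H

H is in period 1, group 1; Cl is in period 3, group 17; Ca is in period 4, group 2; Rb is in period 5, group 1; Sn is in period 5, group 14.
Moving right in a period, electrons are added to the same shell under a stronger nuclear pull, so atoms get smaller; moving down, a new shell is opened and atoms get larger.
Here both period and group differ, so the two effects have to be weighed against each other.
Cl > H: the two effects oppose for this pair; the down-group effect wins (99 vs 32 pm).
Sn > Cl: both effects reinforce here, so Sn is clearly the larger of the two.
Ca > Sn: the two effects oppose for this pair; the across-period effect wins (171 vs 140 pm).
Rb > Ca: relative to Ca, both the across-period and down-group shifts push Rb's atomic radius up.
Approximate values (pm): H 32, Cl 99, Ca 171, Rb 210, Sn 140.
So from largest to smallest: Rb > Ca > Sn > Cl > H.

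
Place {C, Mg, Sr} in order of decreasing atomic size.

C is in period 2, group 14; Mg is in period 3, group 2; Sr is in period 5, group 2.
Radius decreases left→right (rising Z_eff, same n) and increases top→bottom (higher n).
Neither a single period nor a single group — weigh both effects.
Mg > C: relative to C, both the across-period and down-group shifts push Mg's atomic radius up.
Sr > Mg: Sr sits below Mg in group 2, so the down-group effect alone puts Sr larger.
For reference (pm): C 75, Mg 139, Sr 185.
So from largest to smallest: Sr > Mg > C.

Sr > Mg > C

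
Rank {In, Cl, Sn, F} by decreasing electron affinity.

F is in period 2, group 17; Cl is in period 3, group 17; In is in period 5, group 13; Sn is in period 5, group 14.
Atoms with high Z_eff and room in the valence shell (especially the halogens) have the most exothermic electron affinities.
These span different periods and groups, so the two trends combine.
Sn > In: both are in period 5; the period trend gives Sn the larger value.
F > Sn: relative to Sn, both the across-period and down-group shifts push F's electron affinity up.
Cl > F: this pair runs against the simple trend — see the exception note.
Note the exception: Cl has a higher electron affinity than F, contrary to the simple trend — F's small 2p subshell makes the incoming electron feel strong e⁻–e⁻ repulsion, so Cl actually releases more energy on gaining an electron.
For reference (kJ/mol): F 328, Cl 349, In 29, Sn 107.
So from highest to lowest: Cl > F > Sn > In.

Cl > F > Sn > In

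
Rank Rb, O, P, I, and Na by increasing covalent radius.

Across a period the added protons contract the valence shell; down a group each new principal shell makes the atom larger.
These span different periods and groups, so the two trends combine.
P > O: relative to O, both the across-period and down-group shifts push P's atomic radius up.
I > P: the two effects oppose for this pair; the down-group effect wins (133 vs 111 pm).
Na > I: period and group pull opposite ways; the across-period shift dominates (155 vs 133 pm).
Rb > Na: Rb sits below Na in group 1, so the down-group effect alone puts Rb larger.
For reference (pm): O 63, Na 155, P 111, Rb 210, I 133.
So from smallest to largest: O < P < I < Na < Rb.

O < P < I < Na < Rb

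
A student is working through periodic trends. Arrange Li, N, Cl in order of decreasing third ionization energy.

Consider each +2 ion: Li²⁺ is already 1 electron into the core; N²⁺ still has 3 valence electrons; Cl²⁺ still has 5 valence electrons.
Pulling an electron out of a noble-gas core costs far more than removing a remaining valence electron, so Li sits at the high end of IE_3.
Valence configurations: N²⁺ [He]2s²2p¹, Cl²⁺ [Ne]3s²3p³.
Approximate IE_3 values (kJ/mol): Li 11815, N 4578, Cl 3822.
Hence IE_3: Cl < N < Li.

Li, N, Cl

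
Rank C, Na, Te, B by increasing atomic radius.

B is in period 2, group 13; C is in period 2, group 14; Na is in period 3, group 1; Te is in period 5, group 16.
Across a period the added protons contract the valence shell; down a group each new principal shell makes the atom larger.
Neither a single period nor a single group — weigh both effects.
B > C: both are in period 2; the period trend gives B the larger value.
Te > B: period and group pull opposite ways; the down-group shift dominates (136 vs 85 pm).
Na > Te: the two effects oppose for this pair; the across-period effect wins (155 vs 136 pm).
For reference (pm): B 85, C 75, Na 155, Te 136.
So from smallest to largest: C < B < Te < Na.

C < B < Te < Na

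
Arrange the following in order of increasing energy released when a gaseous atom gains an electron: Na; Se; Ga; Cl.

Na is in period 3, group 1; Cl is in period 3, group 17; Ga is in period 4, group 13; Se is in period 4, group 16.
EA tends to increase across a period and decrease down a group, though the pattern is less regular than for IE or radius.
Neither a single period nor a single group — weigh both effects.
Na > Ga: period and group pull opposite ways; the down-group shift dominates (53 vs 29 kJ/mol).
Se > Na: period and group pull opposite ways; the across-period shift dominates (195 vs 53 kJ/mol).
Cl > Se: relative to Se, both the across-period and down-group shifts push Cl's electron affinity up.
Tabulated electron affinity (kJ/mol): Na 53, Cl 349, Ga 29, Se 195.
So from lowest to highest: Ga < Na < Se < Cl.

Ga < Na < Se < Cl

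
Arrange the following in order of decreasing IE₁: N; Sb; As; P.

N > P > As > Sb

N is in period 2, group 15; P is in period 3, group 15; As is in period 4, group 15; Sb is in period 5, group 15.
Across a period the outer electron is held more tightly (higher IE₁); down a group it sits in a higher shell, more shielded, and comes off more easily.
All are in group 15, so first ionization energy increases up the group.
So from highest to lowest: N > P > As > Sb.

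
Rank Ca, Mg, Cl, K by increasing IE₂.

Ca < Mg < Cl < K

The second ionization energy removes an electron from the +1 ion. For each element: Ca⁺ still has 1 valence electron; Mg⁺ still has 1 valence electron; Cl⁺ still has 6 valence electrons; K⁺ is the bare [Ar] core.
Breaking into a closed-shell core is much more expensive than removing a leftover valence electron — K has the largest IE_2 here.
Valence configurations: Ca⁺ [Ar]4s¹, Mg⁺ [Ne]3s¹, Cl⁺ [Ne]3s²3p⁴.
Tabulated IE_2 (kJ/mol): Ca 1145, Mg 1451, Cl 2298, K 3052.
So the second ionization energies run Ca < Mg < Cl < K.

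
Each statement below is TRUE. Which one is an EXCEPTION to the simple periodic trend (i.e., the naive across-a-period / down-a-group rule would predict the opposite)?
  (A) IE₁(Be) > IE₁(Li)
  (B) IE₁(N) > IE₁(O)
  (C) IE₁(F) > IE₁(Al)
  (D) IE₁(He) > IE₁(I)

(B)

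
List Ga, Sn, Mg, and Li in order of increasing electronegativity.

Electronegativity increases across a period and decreases down a group, tracking effective nuclear charge and atomic size.
These sit on a diagonal, where the across-period and down-group effects partly cancel.
Mg > Li: period and group pull opposite ways; the across-period shift dominates (1.31 vs 0.98).
Ga > Mg: period and group pull opposite ways; the across-period shift dominates (1.81 vs 1.31).
Sn > Ga: the two effects oppose for this pair; the across-period effect wins (1.96 vs 1.81).
Approximate values (Pauling): Li 0.98, Mg 1.31, Ga 1.81, Sn 1.96.
So from lowest to highest: Li < Mg < Ga < Sn.

Li < Mg < Ga < Sn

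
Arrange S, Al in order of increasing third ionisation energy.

Al < S

After 2 electrons have been removed, what remains? S²⁺ still has 4 valence electrons; Al²⁺ still has 1 valence electron.
All are still removing valence electrons, so compare the +2 ions as you would atoms: IE_3 generally rises across a period (higher Z_eff) and falls down a group (larger shell), subject to the usual subshell exceptions.
Valence configurations: S²⁺ [Ne]3s²3p², Al²⁺ [Ne]3s¹.
Approximate IE_3 values (kJ/mol): S 3357, Al 2745.
Putting it together, IE_3: Al < S.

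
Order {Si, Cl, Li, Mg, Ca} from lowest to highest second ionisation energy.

Consider each +1 ion: Si⁺ still has 3 valence electrons; Cl⁺ still has 6 valence electrons; Li⁺ is the bare [He] core; Mg⁺ still has 1 valence electron; Ca⁺ still has 1 valence electron.
Pulling an electron out of a noble-gas core costs far more than removing a remaining valence electron, so Li sits at the high end of IE_2.
Valence configurations: Si⁺ [Ne]3s²3p¹, Cl⁺ [Ne]3s²3p⁴, Mg⁺ [Ne]3s¹, Ca⁺ [Ar]4s¹.
The numbers (kJ/mol): Si 1577, Cl 2298, Li 7298, Mg 1451, Ca 1145.
Overall IE_2 order: Ca < Mg < Si < Cl < Li.

Ca < Mg < Si < Cl < Li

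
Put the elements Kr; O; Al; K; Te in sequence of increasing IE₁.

K < Al < Te < O < Kr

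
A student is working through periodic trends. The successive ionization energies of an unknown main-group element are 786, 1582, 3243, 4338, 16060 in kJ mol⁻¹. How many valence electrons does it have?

4

Look for the largest jump between consecutive ionization energies: IE5/IE4 ≈ 3.7, far larger than any earlier ratio.
That jump marks the point where a core electron is being removed. So the atom has 4 valence electrons.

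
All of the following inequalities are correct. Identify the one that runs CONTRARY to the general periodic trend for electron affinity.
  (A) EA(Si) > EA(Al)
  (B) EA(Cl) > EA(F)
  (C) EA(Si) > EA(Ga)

The general trend: electron affinity increases across a period and decreases down a group.
(A) Si (period 3, group 14) vs Al (period 3, group 13): the stated order agrees with the simple trend.
(B) Cl (period 3, group 17) vs F (period 2, group 17): the stated order contradicts the simple trend.
(C) Si (period 3, group 14) vs Ga (period 4, group 13): the stated order agrees with the simple trend.
The exception is (B): F's small 2p subshell makes the incoming electron feel strong e⁻–e⁻ repulsion, so Cl actually releases more energy on gaining an electron.

(B)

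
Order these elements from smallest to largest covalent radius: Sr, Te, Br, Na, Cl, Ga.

Na is in period 3, group 1; Cl is in period 3, group 17; Ga is in period 4, group 13; Br is in period 4, group 17; Sr is in period 5, group 2; Te is in period 5, group 16.
Atomic radius shrinks across a period as nuclear charge pulls the same shell inward, and grows down a group as new shells are added.
Neither a single period nor a single group — weigh both effects.
Br > Cl: they share group 17; the group trend gives Br the larger value.
Ga > Br: both are in period 4; the period trend gives Ga the larger value.
Te > Ga: the two effects oppose for this pair; the down-group effect wins (136 vs 124 pm).
Na > Te: period and group pull opposite ways; the across-period shift dominates (155 vs 136 pm).
Sr > Na: period and group pull opposite ways; the down-group shift dominates (185 vs 155 pm).
Tabulated atomic radius (pm): Na 155, Cl 99, Ga 124, Br 114, Sr 185, Te 136.
So from smallest to largest: Cl < Br < Ga < Te < Na < Sr.

Cl < Br < Ga < Te < Na < Sr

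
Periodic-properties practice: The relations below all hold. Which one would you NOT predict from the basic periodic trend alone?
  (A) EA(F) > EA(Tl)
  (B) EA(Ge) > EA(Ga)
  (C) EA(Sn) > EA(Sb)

(C)

The general trend: electron affinity increases across a period and decreases down a group.
(A) F (period 2, group 17) vs Tl (period 6, group 13): the stated order agrees with the simple trend.
(B) Ge (period 4, group 14) vs Ga (period 4, group 13): the stated order agrees with the simple trend.
(C) Sn (period 5, group 14) vs Sb (period 5, group 15): the stated order contradicts the simple trend.
The exception is (C): adding an electron to Sb's half-filled 5p³ is unfavourable, so Sn has the more exothermic EA.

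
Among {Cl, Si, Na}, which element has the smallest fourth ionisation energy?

Consider each +3 ion: Cl³⁺ still has 4 valence electrons; Si³⁺ still has 1 valence electron; Na³⁺ is already 2 electrons into the core.
Core electrons are held far more tightly than valence electrons, so Na tops the IE_4 order.
Valence configurations: Cl³⁺ [Ne]3s²3p², Si³⁺ [Ne]3s¹.
The numbers (kJ/mol): Cl 5159, Si 4356, Na 9543.
Putting it together, IE_4: Si < Cl < Na.

Si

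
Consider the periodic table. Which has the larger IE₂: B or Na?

Na

The second ionization energy removes an electron from the +1 ion. For each element: B⁺ still has 2 valence electrons; Na⁺ is the bare [Ne] core.
Core electrons are held far more tightly than valence electrons, so Na tops the IE_2 order.
Tabulated IE_2 (kJ/mol): B 2427, Na 4562.
Hence IE_2: B < Na.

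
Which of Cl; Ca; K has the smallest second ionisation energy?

The second ionization energy removes an electron from the +1 ion. For each element: Cl⁺ still has 6 valence electrons; Ca⁺ still has 1 valence electron; K⁺ is the bare [Ar] core.
Core electrons are held far more tightly than valence electrons, so K tops the IE_2 order.
Valence configurations: Cl⁺ [Ne]3s²3p⁴, Ca⁺ [Ar]4s¹.
Approximate IE_2 values (kJ/mol): Cl 2298, Ca 1145, K 3052.
Hence IE_2: Ca < Cl < K.

Ca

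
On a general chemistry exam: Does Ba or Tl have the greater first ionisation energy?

Tl

Ba is in period 6, group 2; Tl is in period 6, group 13.
Removing the outermost electron gets harder across a period and easier down a group.
All lie in period 6, so first ionization energy increases left to right.
So Tl has the greater first ionisation energy (Tl > Ba).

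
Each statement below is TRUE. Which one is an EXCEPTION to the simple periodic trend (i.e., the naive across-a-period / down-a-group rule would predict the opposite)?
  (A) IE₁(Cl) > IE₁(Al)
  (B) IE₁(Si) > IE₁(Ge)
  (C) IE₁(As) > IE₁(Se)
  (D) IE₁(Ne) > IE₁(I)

(C)

The general trend: IE₁ increases across a period and decreases down a group.
(A) Cl (period 3, group 17) vs Al (period 3, group 13): the stated order agrees with the simple trend.
(B) Si (period 3, group 14) vs Ge (period 4, group 14): the stated order agrees with the simple trend.
(C) As (period 4, group 15) vs Se (period 4, group 16): the stated order contradicts the simple trend.
(D) Ne (period 2, group 18) vs I (period 5, group 17): the stated order agrees with the simple trend.
The exception is (C): Se (4p⁴) ionizes more easily than half-filled As (4p³).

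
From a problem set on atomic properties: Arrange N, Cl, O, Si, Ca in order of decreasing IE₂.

O, N, Cl, Si, Ca

The second ionization energy removes an electron from the +1 ion. For each element: N⁺ still has 4 valence electrons; Cl⁺ still has 6 valence electrons; O⁺ still has 5 valence electrons; Si⁺ still has 3 valence electrons; Ca⁺ still has 1 valence electron.
All are still removing valence electrons, so compare the +1 ions as you would atoms: IE_2 generally rises across a period (higher Z_eff) and falls down a group (larger shell), subject to the usual subshell exceptions.
Valence configurations: N⁺ [He]2s²2p², Cl⁺ [Ne]3s²3p⁴, O⁺ [He]2s²2p³, Si⁺ [Ne]3s²3p¹, Ca⁺ [Ar]4s¹.
Tabulated IE_2 (kJ/mol): N 2856, Cl 2298, O 3388, Si 1577, Ca 1145.
Putting it together, IE_2: Ca < Si < Cl < N < O.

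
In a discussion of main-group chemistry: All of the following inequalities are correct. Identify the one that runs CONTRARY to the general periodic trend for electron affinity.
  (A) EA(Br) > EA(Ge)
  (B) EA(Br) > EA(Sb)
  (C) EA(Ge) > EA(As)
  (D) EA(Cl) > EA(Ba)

(C)

The general trend: electron affinity increases across a period and decreases down a group.
(A) Br (period 4, group 17) vs Ge (period 4, group 14): the stated order agrees with the simple trend.
(B) Br (period 4, group 17) vs Sb (period 5, group 15): the stated order agrees with the simple trend.
(C) Ge (period 4, group 14) vs As (period 4, group 15): the stated order contradicts the simple trend.
(D) Cl (period 3, group 17) vs Ba (period 6, group 2): the stated order agrees with the simple trend.
The exception is (C): adding an electron to As's half-filled 4p³ is unfavourable, so Ge (4p²) has the more exothermic EA.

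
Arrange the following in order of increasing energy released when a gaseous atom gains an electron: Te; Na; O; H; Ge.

Na, H, Ge, O, Te

Electron affinity generally becomes more exothermic across a period toward the halogens and less exothermic down a group.
Here both period and group differ, so the two effects have to be weighed against each other.
H > Na: H sits above Na in group 1, so the down-group effect alone puts H higher.
Ge > H: the two effects oppose for this pair; the across-period effect wins (119 vs 73 kJ/mol).
O > Ge: relative to Ge, both the across-period and down-group shifts push O's electron affinity up.
Te > O: this pair runs against the simple trend — see the exception note.
Note the exception: Te has a higher electron affinity than O, contrary to the simple trend — O's compact 2p subshell gives strong electron–electron repulsion on the added electron.
For reference (kJ/mol): H 73, O 141, Na 53, Ge 119, Te 190.
So from lowest to highest: Na < H < Ge < O < Te.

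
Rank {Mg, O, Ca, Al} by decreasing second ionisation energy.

The second ionization energy removes an electron from the +1 ion. For each element: Mg⁺ still has 1 valence electron; O⁺ still has 5 valence electrons; Ca⁺ still has 1 valence electron; Al⁺ still has 2 valence electrons.
All are still removing valence electrons, so compare the +1 ions as you would atoms: IE_2 generally rises across a period (higher Z_eff) and falls down a group (larger shell), subject to the usual subshell exceptions.
Valence configurations: Mg⁺ [Ne]3s¹, O⁺ [He]2s²2p³, Ca⁺ [Ar]4s¹, Al⁺ [Ne]3s².
The numbers (kJ/mol): Mg 1451, O 3388, Ca 1145, Al 1817.
Hence IE_2: Ca < Mg < Al < O.

O > Al > Mg > Ca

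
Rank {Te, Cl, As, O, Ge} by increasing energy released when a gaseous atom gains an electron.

O is in period 2, group 16; Cl is in period 3, group 17; Ge is in period 4, group 14; As is in period 4, group 15; Te is in period 5, group 16.
Adding an electron releases more energy for atoms nearer the top right (short of the noble gases).
Here both period and group differ, so the two effects have to be weighed against each other.
Ge > As: this pair runs against the simple trend — see the exception note.
O > Ge: both effects reinforce here, so O is clearly the higher of the two.
Te > O: this pair runs against the simple trend — see the exception note.
Cl > Te: relative to Te, both the across-period and down-group shifts push Cl's electron affinity up.
Note the exception: Ge has a higher electron affinity than As, contrary to the simple trend — adding an electron to As's half-filled 4p³ is unfavourable, so Ge (4p²) has the more exothermic EA.
Note the exception: Te has a higher electron affinity than O, contrary to the simple trend — O's compact 2p subshell gives strong electron–electron repulsion on the added electron.
For reference (kJ/mol): O 141, Cl 349, Ge 119, As 78, Te 190.
So from lowest to highest: As < Ge < O < Te < Cl.

As, Ge, O, Te, Cl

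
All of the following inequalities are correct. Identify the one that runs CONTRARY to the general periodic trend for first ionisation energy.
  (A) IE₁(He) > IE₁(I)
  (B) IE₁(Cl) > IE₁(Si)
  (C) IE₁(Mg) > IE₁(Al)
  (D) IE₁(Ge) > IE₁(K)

The general trend: first ionisation energy increases across a period and decreases down a group.
(A) He (period 1, group 18) vs I (period 5, group 17): the stated order agrees with the simple trend.
(B) Cl (period 3, group 17) vs Si (period 3, group 14): the stated order agrees with the simple trend.
(C) Mg (period 3, group 2) vs Al (period 3, group 13): the stated order contradicts the simple trend.
(D) Ge (period 4, group 14) vs K (period 4, group 1): the stated order agrees with the simple trend.
The exception is (C): Al's single 3p electron is easier to remove than one from Mg's filled 3s².

(C)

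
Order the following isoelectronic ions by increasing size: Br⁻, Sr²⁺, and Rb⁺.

Sr²⁺, Rb⁺, Br⁻

All of these have 36 electrons, so size is governed by nuclear charge alone: the more protons, the stronger the pull on the same electron cloud, and the smaller the ion.
Nuclear charges: Sr²⁺ (Z=38), Rb⁺ (Z=37), Br⁻ (Z=35).
Smallest to largest: Sr²⁺ < Rb⁺ < Br⁻.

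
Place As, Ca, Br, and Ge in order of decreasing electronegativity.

Smaller atoms with higher effective nuclear charge are more electronegative.
All lie in period 4, so electronegativity increases left to right.
So from highest to lowest: Br > As > Ge > Ca.

Br > As > Ge > Ca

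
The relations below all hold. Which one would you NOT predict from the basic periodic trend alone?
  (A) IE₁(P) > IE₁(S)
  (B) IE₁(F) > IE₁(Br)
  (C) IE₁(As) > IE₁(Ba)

(A)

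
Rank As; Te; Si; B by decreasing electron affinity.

B is in period 2, group 13; Si is in period 3, group 14; As is in period 4, group 15; Te is in period 5, group 16.
Adding an electron releases more energy for atoms nearer the top right (short of the noble gases).
A diagonal step moves right (one effect) and down (the opposite effect) at once.
As > B: the two effects oppose for this pair; the across-period effect wins (78 vs 27 kJ/mol).
Si > As: the two effects oppose for this pair; the down-group effect wins (134 vs 78 kJ/mol).
Te > Si: period and group pull opposite ways; the across-period shift dominates (190 vs 134 kJ/mol).
For reference (kJ/mol): B 27, Si 134, As 78, Te 190.
So from highest to lowest: Te > Si > As > B.

Te, Si, As, B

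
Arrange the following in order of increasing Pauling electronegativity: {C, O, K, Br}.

K < C < Br < O

Atoms toward the upper right of the periodic table pull bonding electrons most strongly.
Here both period and group differ, so the two effects have to be weighed against each other.
C > K: relative to K, both the across-period and down-group shifts push C's electronegativity up.
Br > C: period and group pull opposite ways; the across-period shift dominates (2.96 vs 2.55).
O > Br: the two effects oppose for this pair; the down-group effect wins (3.44 vs 2.96).
Tabulated electronegativity (Pauling): C 2.55, O 3.44, K 0.82, Br 2.96.
So from lowest to highest: K < C < Br < O.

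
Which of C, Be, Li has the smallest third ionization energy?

Consider each +2 ion: C²⁺ still has 2 valence electrons; Be²⁺ is the bare [He] core; Li²⁺ is already 1 electron into the core.
Breaking into a closed-shell core is much more expensive than removing a leftover valence electron — Li and Be have the largest IE_3 here.
Tabulated IE_3 (kJ/mol): C 4620, Be 14849, Li 11815.
So the third ionization energies run C < Li < Be.

C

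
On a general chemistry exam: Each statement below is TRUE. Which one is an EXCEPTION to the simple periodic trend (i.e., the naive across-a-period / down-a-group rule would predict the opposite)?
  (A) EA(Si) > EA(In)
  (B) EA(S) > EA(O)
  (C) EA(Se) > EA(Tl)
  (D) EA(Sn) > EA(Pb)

The general trend: electron affinity increases across a period and decreases down a group.
(A) Si (period 3, group 14) vs In (period 5, group 13): the stated order agrees with the simple trend.
(B) S (period 3, group 16) vs O (period 2, group 16): the stated order contradicts the simple trend.
(C) Se (period 4, group 16) vs Tl (period 6, group 13): the stated order agrees with the simple trend.
(D) Sn (period 5, group 14) vs Pb (period 6, group 14): the stated order agrees with the simple trend.
The exception is (B): the compact 2p subshell of O repels the added electron more than S's larger 3p does.

(B)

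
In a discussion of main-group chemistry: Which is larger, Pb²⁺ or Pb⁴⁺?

Both ions have Z = 82 protons, but Pb⁴⁺ has lost more electrons, so its remaining electrons feel a larger effective nuclear charge per electron and are pulled in more tightly.
Higher positive charge → smaller ion, so Pb²⁺ > Pb⁴⁺.

Pb²⁺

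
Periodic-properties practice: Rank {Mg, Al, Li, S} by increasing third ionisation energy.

Al, S, Mg, Li

The third ionization energy removes an electron from the +2 ion. For each element: Mg²⁺ is the bare [Ne] core; Al²⁺ still has 1 valence electron; Li²⁺ is already 1 electron into the core; S²⁺ still has 4 valence electrons.
Core electrons are held far more tightly than valence electrons, so Mg and Li top the IE_3 order.
Valence configurations: Al²⁺ [Ne]3s¹, S²⁺ [Ne]3s²3p².
The numbers (kJ/mol): Mg 7733, Al 2745, Li 11815, S 3357.
So the third ionization energies run Al < S < Mg < Li.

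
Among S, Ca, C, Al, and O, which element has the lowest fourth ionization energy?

S

IE_4 is the cost of taking one more electron from the +3 cation: S³⁺ still has 3 valence electrons; Ca³⁺ is already 1 electron into the core; C³⁺ still has 1 valence electron; Al³⁺ is the bare [Ne] core; O³⁺ still has 3 valence electrons.
Usually core removal costs more than valence removal, but here the competition is close: a tightly held n=2 valence electron can cost more to remove than an n=3 core electron, so the actual values have to decide it.
Valence configurations: S³⁺ [Ne]3s²3p¹, C³⁺ [He]2s¹, O³⁺ [He]2s²2p¹.
The numbers (kJ/mol): S 4556, Ca 6491, C 6223, Al 11577, O 7469.
Putting it together, IE_4: S < C < Ca < O < Al.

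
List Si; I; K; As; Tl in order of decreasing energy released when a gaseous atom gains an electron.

I > Si > As > K > Tl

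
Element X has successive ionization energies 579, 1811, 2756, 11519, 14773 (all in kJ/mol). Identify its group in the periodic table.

Group 13

Look for the largest jump between consecutive ionization energies: IE4/IE3 ≈ 4.2, far larger than any earlier ratio.
That jump marks the point where a core electron is being removed. So the atom has 3 valence electrons.
A main-group element with 3 valence electrons is in group 13.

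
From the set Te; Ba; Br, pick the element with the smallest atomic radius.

Br

Atomic radius shrinks across a period as nuclear charge pulls the same shell inward, and grows down a group as new shells are added.
These span different periods and groups, so the two trends combine.
Te > Br: both effects reinforce here, so Te is clearly the larger of the two.
Ba > Te: both effects reinforce here, so Ba is clearly the larger of the two.
For reference (pm): Br 114, Te 136, Ba 196.
The smallest atomic radius among these belongs to Br.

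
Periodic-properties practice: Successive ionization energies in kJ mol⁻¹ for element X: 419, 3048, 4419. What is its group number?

Group 1

Look for the largest jump between consecutive ionization energies: IE2/IE1 ≈ 7.3, far larger than any earlier ratio.
That jump marks the point where a core electron is being removed. So the atom has 1 valence electron.
A main-group element with 1 valence electron is in group 1.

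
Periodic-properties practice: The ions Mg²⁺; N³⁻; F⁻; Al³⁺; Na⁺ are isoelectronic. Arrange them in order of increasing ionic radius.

All of these have 10 electrons, so size is governed by nuclear charge alone: the more protons, the stronger the pull on the same electron cloud, and the smaller the ion.
Nuclear charges: Al³⁺ (Z=13), Mg²⁺ (Z=12), Na⁺ (Z=11), F⁻ (Z=9), N³⁻ (Z=7).
Smallest to largest: Al³⁺ < Mg²⁺ < Na⁺ < F⁻ < N³⁻.

Al³⁺, Mg²⁺, Na⁺, F⁻, N³⁻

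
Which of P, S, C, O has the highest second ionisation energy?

The second ionization energy removes an electron from the +1 ion. For each element: P⁺ still has 4 valence electrons; S⁺ still has 5 valence electrons; C⁺ still has 3 valence electrons; O⁺ still has 5 valence electrons.
All are still removing valence electrons, so compare the +1 ions as you would atoms: IE_2 generally rises across a period (higher Z_eff) and falls down a group (larger shell), subject to the usual subshell exceptions.
Valence configurations: P⁺ [Ne]3s²3p², S⁺ [Ne]3s²3p³, C⁺ [He]2s²2p¹, O⁺ [He]2s²2p³.
The numbers (kJ/mol): P 1907, S 2252, C 2353, O 3388.
Overall IE_2 order: P < S < C < O.

O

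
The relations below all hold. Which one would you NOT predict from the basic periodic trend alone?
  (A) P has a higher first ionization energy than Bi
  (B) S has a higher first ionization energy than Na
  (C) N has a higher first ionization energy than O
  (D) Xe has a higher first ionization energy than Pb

(C)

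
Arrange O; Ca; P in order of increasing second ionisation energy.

Ca < P < O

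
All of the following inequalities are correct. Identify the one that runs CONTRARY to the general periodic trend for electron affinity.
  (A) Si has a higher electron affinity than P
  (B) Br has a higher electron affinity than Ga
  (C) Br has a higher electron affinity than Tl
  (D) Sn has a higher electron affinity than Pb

(A)

The general trend: electron affinity increases across a period and decreases down a group.
(A) Si (period 3, group 14) vs P (period 3, group 15): the stated order contradicts the simple trend.
(B) Br (period 4, group 17) vs Ga (period 4, group 13): the stated order agrees with the simple trend.
(C) Br (period 4, group 17) vs Tl (period 6, group 13): the stated order agrees with the simple trend.
(D) Sn (period 5, group 14) vs Pb (period 6, group 14): the stated order agrees with the simple trend.
The exception is (A): adding an electron to P's half-filled 3p³ is unfavourable, so Si (3p²) has the more exothermic EA.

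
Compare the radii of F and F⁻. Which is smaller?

Forming F⁻ adds 1 electron to F. More electron–electron repulsion in the same shell, with unchanged nuclear charge, lets the cloud expand.
An anion is larger than its parent atom: F⁻ > F.

F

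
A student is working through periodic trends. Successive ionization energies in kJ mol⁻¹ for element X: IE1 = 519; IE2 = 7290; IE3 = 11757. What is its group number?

Group 1

Look for the largest jump between consecutive ionization energies: IE2/IE1 ≈ 14.0, far larger than any earlier ratio.
That jump marks the point where a core electron is being removed. So the atom has 1 valence electron.
A main-group element with 1 valence electron is in group 1.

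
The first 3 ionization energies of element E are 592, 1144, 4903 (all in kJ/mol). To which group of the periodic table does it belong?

Look for the largest jump between consecutive ionization energies: IE3/IE2 ≈ 4.3, far larger than any earlier ratio.
That jump marks the point where a core electron is being removed. So the atom has 2 valence electrons.
A main-group element with 2 valence electrons is in group 2.

Group 2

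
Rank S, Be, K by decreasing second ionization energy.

K > S > Be

After 1 electron has been removed, what remains? S⁺ still has 5 valence electrons; Be⁺ still has 1 valence electron; K⁺ is the bare [Ar] core.
Pulling an electron out of a noble-gas core costs far more than removing a remaining valence electron, so K sits at the high end of IE_2.
Valence configurations: S⁺ [Ne]3s²3p³, Be⁺ [He]2s¹.
Approximate IE_2 values (kJ/mol): S 2252, Be 1757, K 3052.
So the second ionization energies run Be < S < K.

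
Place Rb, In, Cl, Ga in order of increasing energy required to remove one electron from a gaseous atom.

Rb < In < Ga < Cl

Cl is in period 3, group 17; Ga is in period 4, group 13; Rb is in period 5, group 1; In is in period 5, group 13.
Removing the outermost electron gets harder across a period and easier down a group.
Neither a single period nor a single group — weigh both effects.
In > Rb: In lies to the right of Rb in period 5, so the across-period effect alone puts In higher.
Ga > In: Ga sits above In in group 13, so the down-group effect alone puts Ga higher.
Cl > Ga: relative to Ga, both the across-period and down-group shifts push Cl's first ionization energy up.
Tabulated first ionization energy (kJ/mol): Cl 1251, Ga 579, Rb 403, In 558.
So from lowest to highest: Rb < In < Ga < Cl.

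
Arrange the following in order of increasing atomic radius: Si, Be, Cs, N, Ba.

N, Be, Si, Ba, Cs

Be is in period 2, group 2; N is in period 2, group 15; Si is in period 3, group 14; Cs is in period 6, group 1; Ba is in period 6, group 2.
Across a period the added protons contract the valence shell; down a group each new principal shell makes the atom larger.
Here both period and group differ, so the two effects have to be weighed against each other.
Be > N: Be lies to the left of N in period 2, so the across-period effect alone puts Be larger.
Si > Be: period and group pull opposite ways; the down-group shift dominates (116 vs 102 pm).
Ba > Si: both effects reinforce here, so Ba is clearly the larger of the two.
Cs > Ba: both are in period 6; the period trend gives Cs the larger value.
Tabulated atomic radius (pm): Be 102, N 71, Si 116, Cs 232, Ba 196.
So from smallest to largest: N < Be < Si < Ba < Cs.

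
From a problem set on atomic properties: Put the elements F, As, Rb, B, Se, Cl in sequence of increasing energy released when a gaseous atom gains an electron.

B is in period 2, group 13; F is in period 2, group 17; Cl is in period 3, group 17; As is in period 4, group 15; Se is in period 4, group 16; Rb is in period 5, group 1.
Electron affinity generally becomes more exothermic across a period toward the halogens and less exothermic down a group.
Here both period and group differ, so the two effects have to be weighed against each other.
Rb > B: this pair runs against the simple trend — see the exception note.
As > Rb: both effects reinforce here, so As is clearly the higher of the two.
Se > As: both are in period 4; the period trend gives Se the larger value.
F > Se: relative to Se, both the across-period and down-group shifts push F's electron affinity up.
Cl > F: this pair runs against the simple trend — see the exception note.
Note the exception: Rb has a higher electron affinity than B, contrary to the simple trend — B's ns²np¹ configuration gives only a small electron affinity — the sparsely filled np subshell binds an added electron weakly.
Note the exception: Cl has a higher electron affinity than F, contrary to the simple trend — F's small 2p subshell makes the incoming electron feel strong e⁻–e⁻ repulsion, so Cl actually releases more energy on gaining an electron.
Approximate values (kJ/mol): B 27, F 328, Cl 349, As 78, Se 195, Rb 47.
So from lowest to highest: B < Rb < As < Se < F < Cl.

B < Rb < As < Se < F < Cl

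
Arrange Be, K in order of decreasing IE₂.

Consider each +1 ion: Be⁺ still has 1 valence electron; K⁺ is the bare [Ar] core.
Core electrons are held far more tightly than valence electrons, so K tops the IE_2 order.
Tabulated IE_2 (kJ/mol): Be 1757, K 3052.
Putting it together, IE_2: Be < K.

K > Be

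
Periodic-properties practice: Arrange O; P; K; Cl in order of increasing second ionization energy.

P < Cl < K < O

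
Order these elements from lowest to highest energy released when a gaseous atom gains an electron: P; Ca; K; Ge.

Ca < K < P < Ge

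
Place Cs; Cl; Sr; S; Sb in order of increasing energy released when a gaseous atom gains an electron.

S is in period 3, group 16; Cl is in period 3, group 17; Sr is in period 5, group 2; Sb is in period 5, group 15; Cs is in period 6, group 1.
Adding an electron releases more energy for atoms nearer the top right (short of the noble gases).
Neither a single period nor a single group — weigh both effects.
Cs > Sr: this pair runs against the simple trend — see the exception note.
Sb > Cs: relative to Cs, both the across-period and down-group shifts push Sb's electron affinity up.
S > Sb: relative to Sb, both the across-period and down-group shifts push S's electron affinity up.
Cl > S: Cl lies to the right of S in period 3, so the across-period effect alone puts Cl higher.
Note the exception: Cs has a higher electron affinity than Sr, contrary to the simple trend — adding an electron to Sr (ns²) has to open a new, higher-energy np subshell, which is unfavourable.
Tabulated electron affinity (kJ/mol): S 200, Cl 349, Sr 5, Sb 103, Cs 46.
So from lowest to highest: Sr < Cs < Sb < S < Cl.

Sr < Cs < Sb < S < Cl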